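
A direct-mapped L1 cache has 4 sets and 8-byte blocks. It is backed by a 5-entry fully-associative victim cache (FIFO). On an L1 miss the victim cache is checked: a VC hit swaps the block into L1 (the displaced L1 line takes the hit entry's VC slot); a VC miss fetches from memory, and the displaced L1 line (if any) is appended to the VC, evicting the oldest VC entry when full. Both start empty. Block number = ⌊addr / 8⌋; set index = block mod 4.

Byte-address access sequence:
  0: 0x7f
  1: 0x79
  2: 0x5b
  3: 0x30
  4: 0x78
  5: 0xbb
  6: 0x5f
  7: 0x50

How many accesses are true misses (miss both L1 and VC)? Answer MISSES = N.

MISSES = 5

0: 0x7f (blk 15, set 3) → MISS  vc=[]
1: 0x79 (blk 15, set 3) → L1-HIT  vc=[]
2: 0x5b (blk 11, set 3) → MISS  vc=[15]
3: 0x30 (blk 6, set 2) → MISS  vc=[15]
4: 0x78 (blk 15, set 3) → VC-HIT  vc=[11]
5: 0xbb (blk 23, set 3) → MISS  vc=[11, 15]
6: 0x5f (blk 11, set 3) → VC-HIT  vc=[23, 15]
7: 0x50 (blk 10, set 2) → MISS  vc=[23, 15, 6]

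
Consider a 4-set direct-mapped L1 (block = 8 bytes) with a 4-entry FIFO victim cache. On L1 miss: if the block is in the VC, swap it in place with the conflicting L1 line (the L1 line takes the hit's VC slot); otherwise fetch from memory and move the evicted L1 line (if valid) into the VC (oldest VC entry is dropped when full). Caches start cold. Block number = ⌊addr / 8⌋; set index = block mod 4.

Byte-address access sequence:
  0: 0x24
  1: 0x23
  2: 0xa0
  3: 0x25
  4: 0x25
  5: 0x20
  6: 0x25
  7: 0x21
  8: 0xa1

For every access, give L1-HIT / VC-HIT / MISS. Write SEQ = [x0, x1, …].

0: 0x24 (blk 4, set 0) → MISS  vc=[]
1: 0x23 (blk 4, set 0) → L1-HIT  vc=[]
2: 0xa0 (blk 20, set 0) → MISS  vc=[4]
3: 0x25 (blk 4, set 0) → VC-HIT  vc=[20]
4: 0x25 (blk 4, set 0) → L1-HIT  vc=[20]
5: 0x20 (blk 4, set 0) → L1-HIT  vc=[20]
6: 0x25 (blk 4, set 0) → L1-HIT  vc=[20]
7: 0x21 (blk 4, set 0) → L1-HIT  vc=[20]
8: 0xa1 (blk 20, set 0) → VC-HIT  vc=[4]

SEQ = [MISS, L1-HIT, MISS, VC-HIT, L1-HIT, L1-HIT, L1-HIT, L1-HIT, VC-HIT]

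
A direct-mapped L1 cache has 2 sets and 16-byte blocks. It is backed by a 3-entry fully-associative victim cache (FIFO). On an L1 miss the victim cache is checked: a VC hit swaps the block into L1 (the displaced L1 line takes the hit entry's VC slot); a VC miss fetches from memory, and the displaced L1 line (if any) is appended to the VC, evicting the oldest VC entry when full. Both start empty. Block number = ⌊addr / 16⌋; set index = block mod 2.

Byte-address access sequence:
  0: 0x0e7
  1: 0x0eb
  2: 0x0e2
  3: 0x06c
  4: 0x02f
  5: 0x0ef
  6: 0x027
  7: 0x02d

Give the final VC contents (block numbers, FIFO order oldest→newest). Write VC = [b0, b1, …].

#0 0xe7→b14/s0 MISS; vc=[]
#1 0xeb→b14/s0 L1-HIT; vc=[]
#2 0xe2→b14/s0 L1-HIT; vc=[]
#3 0x6c→b6/s0 MISS; vc=[14]
#4 0x2f→b2/s0 MISS; vc=[14,6]
#5 0xef→b14/s0 VC-HIT; vc=[2,6]
#6 0x27→b2/s0 VC-HIT; vc=[14,6]
#7 0x2d→b2/s0 L1-HIT; vc=[14,6]

VC = [14, 6]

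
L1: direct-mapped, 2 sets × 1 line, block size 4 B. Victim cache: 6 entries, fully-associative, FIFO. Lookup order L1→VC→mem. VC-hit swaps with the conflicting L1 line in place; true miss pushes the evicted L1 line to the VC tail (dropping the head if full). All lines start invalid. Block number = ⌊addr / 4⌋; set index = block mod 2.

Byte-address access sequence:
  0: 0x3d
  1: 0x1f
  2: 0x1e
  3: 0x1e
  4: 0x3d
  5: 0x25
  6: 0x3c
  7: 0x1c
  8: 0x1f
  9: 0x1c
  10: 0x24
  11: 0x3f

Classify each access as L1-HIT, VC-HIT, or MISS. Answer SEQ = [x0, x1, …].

#0 0x3d→b15/s1 MISS; vc=[]
#1 0x1f→b7/s1 MISS; vc=[15]
#2 0x1e→b7/s1 L1-HIT; vc=[15]
#3 0x1e→b7/s1 L1-HIT; vc=[15]
#4 0x3d→b15/s1 VC-HIT; vc=[7]
#5 0x25→b9/s1 MISS; vc=[7,15]
#6 0x3c→b15/s1 VC-HIT; vc=[7,9]
#7 0x1c→b7/s1 VC-HIT; vc=[15,9]
#8 0x1f→b7/s1 L1-HIT; vc=[15,9]
#9 0x1c→b7/s1 L1-HIT; vc=[15,9]
#10 0x24→b9/s1 VC-HIT; vc=[15,7]
#11 0x3f→b15/s1 VC-HIT; vc=[9,7]

SEQ = [MISS, MISS, L1-HIT, L1-HIT, VC-HIT, MISS, VC-HIT, VC-HIT, L1-HIT, L1-HIT, VC-HIT, VC-HIT]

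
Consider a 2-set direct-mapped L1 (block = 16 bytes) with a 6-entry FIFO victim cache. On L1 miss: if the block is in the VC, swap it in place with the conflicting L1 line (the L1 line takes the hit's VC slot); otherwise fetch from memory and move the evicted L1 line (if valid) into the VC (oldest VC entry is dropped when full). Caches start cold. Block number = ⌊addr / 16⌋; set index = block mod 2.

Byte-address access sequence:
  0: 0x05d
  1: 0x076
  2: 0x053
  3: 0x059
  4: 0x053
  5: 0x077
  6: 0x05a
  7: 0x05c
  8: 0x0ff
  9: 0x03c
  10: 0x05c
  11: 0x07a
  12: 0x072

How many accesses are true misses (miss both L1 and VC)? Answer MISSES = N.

MISSES = 4

  [0] addr=0x5d blk=5 s=1: MISS | VC []
  [1] addr=0x76 blk=7 s=1: MISS | VC [5]
  [2] addr=0x53 blk=5 s=1: VC-HIT | VC [7]
  [3] addr=0x59 blk=5 s=1: L1-HIT | VC [7]
  [4] addr=0x53 blk=5 s=1: L1-HIT | VC [7]
  [5] addr=0x77 blk=7 s=1: VC-HIT | VC [5]
  [6] addr=0x5a blk=5 s=1: VC-HIT | VC [7]
  [7] addr=0x5c blk=5 s=1: L1-HIT | VC [7]
  [8] addr=0xff blk=15 s=1: MISS | VC [7, 5]
  [9] addr=0x3c blk=3 s=1: MISS | VC [7, 5, 15]
  [10] addr=0x5c blk=5 s=1: VC-HIT | VC [7, 3, 15]
  [11] addr=0x7a blk=7 s=1: VC-HIT | VC [5, 3, 15]
  [12] addr=0x72 blk=7 s=1: L1-HIT | VC [5, 3, 15]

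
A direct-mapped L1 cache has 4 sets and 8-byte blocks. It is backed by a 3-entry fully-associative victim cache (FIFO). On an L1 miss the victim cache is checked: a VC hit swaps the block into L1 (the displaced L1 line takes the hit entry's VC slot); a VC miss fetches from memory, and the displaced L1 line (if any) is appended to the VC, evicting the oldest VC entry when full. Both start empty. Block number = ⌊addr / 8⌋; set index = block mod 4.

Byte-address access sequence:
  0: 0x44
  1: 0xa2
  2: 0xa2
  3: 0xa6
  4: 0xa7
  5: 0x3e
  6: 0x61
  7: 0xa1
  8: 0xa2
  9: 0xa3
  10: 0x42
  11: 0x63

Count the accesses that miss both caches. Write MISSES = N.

  [0] addr=0x44 blk=8 s=0: MISS | VC []
  [1] addr=0xa2 blk=20 s=0: MISS | VC [8]
  [2] addr=0xa2 blk=20 s=0: L1-HIT | VC [8]
  [3] addr=0xa6 blk=20 s=0: L1-HIT | VC [8]
  [4] addr=0xa7 blk=20 s=0: L1-HIT | VC [8]
  [5] addr=0x3e blk=7 s=3: MISS | VC [8]
  [6] addr=0x61 blk=12 s=0: MISS | VC [8, 20]
  [7] addr=0xa1 blk=20 s=0: VC-HIT | VC [8, 12]
  [8] addr=0xa2 blk=20 s=0: L1-HIT | VC [8, 12]
  [9] addr=0xa3 blk=20 s=0: L1-HIT | VC [8, 12]
  [10] addr=0x42 blk=8 s=0: VC-HIT | VC [20, 12]
  [11] addr=0x63 blk=12 s=0: VC-HIT | VC [20, 8]

MISSES = 4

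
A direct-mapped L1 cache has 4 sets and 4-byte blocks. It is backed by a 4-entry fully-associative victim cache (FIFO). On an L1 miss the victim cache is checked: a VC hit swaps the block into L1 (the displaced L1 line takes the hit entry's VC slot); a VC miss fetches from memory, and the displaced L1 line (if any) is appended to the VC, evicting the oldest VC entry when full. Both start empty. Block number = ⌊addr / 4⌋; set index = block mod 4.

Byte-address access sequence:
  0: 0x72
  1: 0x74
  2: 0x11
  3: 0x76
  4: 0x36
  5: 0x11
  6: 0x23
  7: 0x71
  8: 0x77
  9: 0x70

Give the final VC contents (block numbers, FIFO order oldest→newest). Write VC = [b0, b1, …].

0: 0x72 (blk 28, set 0) → MISS  vc=[]
1: 0x74 (blk 29, set 1) → MISS  vc=[]
2: 0x11 (blk 4, set 0) → MISS  vc=[28]
3: 0x76 (blk 29, set 1) → L1-HIT  vc=[28]
4: 0x36 (blk 13, set 1) → MISS  vc=[28, 29]
5: 0x11 (blk 4, set 0) → L1-HIT  vc=[28, 29]
6: 0x23 (blk 8, set 0) → MISS  vc=[28, 29, 4]
7: 0x71 (blk 28, set 0) → VC-HIT  vc=[8, 29, 4]
8: 0x77 (blk 29, set 1) → VC-HIT  vc=[8, 13, 4]
9: 0x70 (blk 28, set 0) → L1-HIT  vc=[8, 13, 4]

VC = [8, 13, 4]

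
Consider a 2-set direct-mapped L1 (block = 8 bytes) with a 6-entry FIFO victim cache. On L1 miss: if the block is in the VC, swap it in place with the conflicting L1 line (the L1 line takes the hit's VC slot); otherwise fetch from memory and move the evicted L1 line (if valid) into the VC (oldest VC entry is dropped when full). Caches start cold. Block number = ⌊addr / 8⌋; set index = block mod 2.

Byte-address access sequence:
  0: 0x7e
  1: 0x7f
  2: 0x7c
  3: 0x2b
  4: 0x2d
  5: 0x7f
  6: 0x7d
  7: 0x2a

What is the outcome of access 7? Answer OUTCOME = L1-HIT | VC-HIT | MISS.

OUTCOME = VC-HIT

#0 0x7e→b15/s1 MISS; vc=[]
#1 0x7f→b15/s1 L1-HIT; vc=[]
#2 0x7c→b15/s1 L1-HIT; vc=[]
#3 0x2b→b5/s1 MISS; vc=[15]
#4 0x2d→b5/s1 L1-HIT; vc=[15]
#5 0x7f→b15/s1 VC-HIT; vc=[5]
#6 0x7d→b15/s1 L1-HIT; vc=[5]
#7 0x2a→b5/s1 VC-HIT; vc=[15]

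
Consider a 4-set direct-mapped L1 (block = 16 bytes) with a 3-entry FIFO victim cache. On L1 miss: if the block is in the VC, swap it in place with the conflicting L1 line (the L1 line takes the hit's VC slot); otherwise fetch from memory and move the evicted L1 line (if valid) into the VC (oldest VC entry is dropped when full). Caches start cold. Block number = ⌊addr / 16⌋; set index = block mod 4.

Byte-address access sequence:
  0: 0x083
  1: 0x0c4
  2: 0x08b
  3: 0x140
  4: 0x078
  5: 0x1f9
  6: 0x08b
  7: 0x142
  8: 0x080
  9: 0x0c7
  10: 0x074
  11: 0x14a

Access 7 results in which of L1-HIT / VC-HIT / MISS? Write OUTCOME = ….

OUTCOME = VC-HIT

#0 0x83→b8/s0 MISS; vc=[]
#1 0xc4→b12/s0 MISS; vc=[8]
#2 0x8b→b8/s0 VC-HIT; vc=[12]
#3 0x140→b20/s0 MISS; vc=[12,8]
#4 0x78→b7/s3 MISS; vc=[12,8]
#5 0x1f9→b31/s3 MISS; vc=[12,8,7]
#6 0x8b→b8/s0 VC-HIT; vc=[12,20,7]
#7 0x142→b20/s0 VC-HIT; vc=[12,8,7]
#8 0x80→b8/s0 VC-HIT; vc=[12,20,7]
#9 0xc7→b12/s0 VC-HIT; vc=[8,20,7]
#10 0x74→b7/s3 VC-HIT; vc=[8,20,31]
#11 0x14a→b20/s0 VC-HIT; vc=[8,12,31]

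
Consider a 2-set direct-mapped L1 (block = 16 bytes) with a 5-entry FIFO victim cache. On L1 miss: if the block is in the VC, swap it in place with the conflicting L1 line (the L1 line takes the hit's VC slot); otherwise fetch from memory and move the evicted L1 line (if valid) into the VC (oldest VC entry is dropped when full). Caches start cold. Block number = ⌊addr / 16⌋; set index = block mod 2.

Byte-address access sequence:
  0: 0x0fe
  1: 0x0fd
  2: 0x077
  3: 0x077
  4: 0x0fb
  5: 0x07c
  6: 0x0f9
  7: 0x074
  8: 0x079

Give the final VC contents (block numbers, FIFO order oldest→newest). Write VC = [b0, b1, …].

VC = [15]

  [0] addr=0xfe blk=15 s=1: MISS | VC []
  [1] addr=0xfd blk=15 s=1: L1-HIT | VC []
  [2] addr=0x77 blk=7 s=1: MISS | VC [15]
  [3] addr=0x77 blk=7 s=1: L1-HIT | VC [15]
  [4] addr=0xfb blk=15 s=1: VC-HIT | VC [7]
  [5] addr=0x7c blk=7 s=1: VC-HIT | VC [15]
  [6] addr=0xf9 blk=15 s=1: VC-HIT | VC [7]
  [7] addr=0x74 blk=7 s=1: VC-HIT | VC [15]
  [8] addr=0x79 blk=7 s=1: L1-HIT | VC [15]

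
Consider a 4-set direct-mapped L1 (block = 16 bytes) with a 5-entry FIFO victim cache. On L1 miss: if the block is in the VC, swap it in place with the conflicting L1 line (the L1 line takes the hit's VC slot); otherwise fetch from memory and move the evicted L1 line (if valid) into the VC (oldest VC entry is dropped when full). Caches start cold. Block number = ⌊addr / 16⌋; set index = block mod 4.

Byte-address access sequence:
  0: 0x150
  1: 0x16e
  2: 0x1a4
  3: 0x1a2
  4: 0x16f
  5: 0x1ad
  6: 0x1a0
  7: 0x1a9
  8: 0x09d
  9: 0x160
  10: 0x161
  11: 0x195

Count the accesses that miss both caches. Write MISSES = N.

MISSES = 5

  [0] addr=0x150 blk=21 s=1: MISS | VC []
  [1] addr=0x16e blk=22 s=2: MISS | VC []
  [2] addr=0x1a4 blk=26 s=2: MISS | VC [22]
  [3] addr=0x1a2 blk=26 s=2: L1-HIT | VC [22]
  [4] addr=0x16f blk=22 s=2: VC-HIT | VC [26]
  [5] addr=0x1ad blk=26 s=2: VC-HIT | VC [22]
  [6] addr=0x1a0 blk=26 s=2: L1-HIT | VC [22]
  [7] addr=0x1a9 blk=26 s=2: L1-HIT | VC [22]
  [8] addr=0x9d blk=9 s=1: MISS | VC [22, 21]
  [9] addr=0x160 blk=22 s=2: VC-HIT | VC [26, 21]
  [10] addr=0x161 blk=22 s=2: L1-HIT | VC [26, 21]
  [11] addr=0x195 blk=25 s=1: MISS | VC [26, 21, 9]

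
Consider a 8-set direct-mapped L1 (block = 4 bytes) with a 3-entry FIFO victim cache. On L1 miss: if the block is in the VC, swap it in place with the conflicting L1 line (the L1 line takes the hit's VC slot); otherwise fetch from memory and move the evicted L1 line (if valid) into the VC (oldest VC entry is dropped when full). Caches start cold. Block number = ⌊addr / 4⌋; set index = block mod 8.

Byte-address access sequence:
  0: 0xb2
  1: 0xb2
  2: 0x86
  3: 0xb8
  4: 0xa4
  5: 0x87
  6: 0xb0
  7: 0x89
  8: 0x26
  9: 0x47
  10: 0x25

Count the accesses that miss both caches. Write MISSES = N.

  [0] addr=0xb2 blk=44 s=4: MISS | VC []
  [1] addr=0xb2 blk=44 s=4: L1-HIT | VC []
  [2] addr=0x86 blk=33 s=1: MISS | VC []
  [3] addr=0xb8 blk=46 s=6: MISS | VC []
  [4] addr=0xa4 blk=41 s=1: MISS | VC [33]
  [5] addr=0x87 blk=33 s=1: VC-HIT | VC [41]
  [6] addr=0xb0 blk=44 s=4: L1-HIT | VC [41]
  [7] addr=0x89 blk=34 s=2: MISS | VC [41]
  [8] addr=0x26 blk=9 s=1: MISS | VC [41, 33]
  [9] addr=0x47 blk=17 s=1: MISS | VC [41, 33, 9]
  [10] addr=0x25 blk=9 s=1: VC-HIT | VC [41, 33, 17]

MISSES = 7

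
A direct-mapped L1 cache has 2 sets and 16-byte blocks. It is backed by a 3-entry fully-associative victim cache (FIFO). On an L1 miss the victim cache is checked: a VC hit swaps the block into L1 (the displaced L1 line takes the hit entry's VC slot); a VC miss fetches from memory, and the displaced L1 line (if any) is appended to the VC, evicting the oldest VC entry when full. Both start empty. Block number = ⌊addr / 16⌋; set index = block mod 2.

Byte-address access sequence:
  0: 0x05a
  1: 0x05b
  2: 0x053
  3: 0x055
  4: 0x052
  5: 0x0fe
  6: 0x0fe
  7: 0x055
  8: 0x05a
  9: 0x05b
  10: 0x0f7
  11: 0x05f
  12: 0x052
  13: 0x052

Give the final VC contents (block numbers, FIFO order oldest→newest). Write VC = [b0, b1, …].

0: 0x5a (blk 5, set 1) → MISS  vc=[]
1: 0x5b (blk 5, set 1) → L1-HIT  vc=[]
2: 0x53 (blk 5, set 1) → L1-HIT  vc=[]
3: 0x55 (blk 5, set 1) → L1-HIT  vc=[]
4: 0x52 (blk 5, set 1) → L1-HIT  vc=[]
5: 0xfe (blk 15, set 1) → MISS  vc=[5]
6: 0xfe (blk 15, set 1) → L1-HIT  vc=[5]
7: 0x55 (blk 5, set 1) → VC-HIT  vc=[15]
8: 0x5a (blk 5, set 1) → L1-HIT  vc=[15]
9: 0x5b (blk 5, set 1) → L1-HIT  vc=[15]
10: 0xf7 (blk 15, set 1) → VC-HIT  vc=[5]
11: 0x5f (blk 5, set 1) → VC-HIT  vc=[15]
12: 0x52 (blk 5, set 1) → L1-HIT  vc=[15]
13: 0x52 (blk 5, set 1) → L1-HIT  vc=[15]

VC = [15]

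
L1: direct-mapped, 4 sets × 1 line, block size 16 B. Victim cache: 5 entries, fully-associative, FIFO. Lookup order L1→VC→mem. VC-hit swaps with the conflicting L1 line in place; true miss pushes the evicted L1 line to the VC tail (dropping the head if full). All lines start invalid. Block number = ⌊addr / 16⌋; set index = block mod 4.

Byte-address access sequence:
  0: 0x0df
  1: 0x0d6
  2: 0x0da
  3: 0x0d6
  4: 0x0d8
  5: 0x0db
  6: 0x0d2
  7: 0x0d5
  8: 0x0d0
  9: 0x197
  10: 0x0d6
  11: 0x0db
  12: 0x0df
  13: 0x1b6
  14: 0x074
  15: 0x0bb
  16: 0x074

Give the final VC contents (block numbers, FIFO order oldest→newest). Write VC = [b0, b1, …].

VC = [25, 27, 11]

0: 0xdf (blk 13, set 1) → MISS  vc=[]
1: 0xd6 (blk 13, set 1) → L1-HIT  vc=[]
2: 0xda (blk 13, set 1) → L1-HIT  vc=[]
3: 0xd6 (blk 13, set 1) → L1-HIT  vc=[]
4: 0xd8 (blk 13, set 1) → L1-HIT  vc=[]
5: 0xdb (blk 13, set 1) → L1-HIT  vc=[]
6: 0xd2 (blk 13, set 1) → L1-HIT  vc=[]
7: 0xd5 (blk 13, set 1) → L1-HIT  vc=[]
8: 0xd0 (blk 13, set 1) → L1-HIT  vc=[]
9: 0x197 (blk 25, set 1) → MISS  vc=[13]
10: 0xd6 (blk 13, set 1) → VC-HIT  vc=[25]
11: 0xdb (blk 13, set 1) → L1-HIT  vc=[25]
12: 0xdf (blk 13, set 1) → L1-HIT  vc=[25]
13: 0x1b6 (blk 27, set 3) → MISS  vc=[25]
14: 0x74 (blk 7, set 3) → MISS  vc=[25, 27]
15: 0xbb (blk 11, set 3) → MISS  vc=[25, 27, 7]
16: 0x74 (blk 7, set 3) → VC-HIT  vc=[25, 27, 11]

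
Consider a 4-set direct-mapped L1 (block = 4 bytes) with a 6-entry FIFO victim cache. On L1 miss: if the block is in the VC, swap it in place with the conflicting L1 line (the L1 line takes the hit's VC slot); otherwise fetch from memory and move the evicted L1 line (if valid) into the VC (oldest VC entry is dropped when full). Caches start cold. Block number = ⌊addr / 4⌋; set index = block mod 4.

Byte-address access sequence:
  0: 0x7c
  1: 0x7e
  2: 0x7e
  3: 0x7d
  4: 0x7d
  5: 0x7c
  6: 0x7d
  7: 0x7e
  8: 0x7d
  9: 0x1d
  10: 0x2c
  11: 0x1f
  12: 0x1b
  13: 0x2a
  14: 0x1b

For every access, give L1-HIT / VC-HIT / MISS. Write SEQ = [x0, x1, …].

SEQ = [MISS, L1-HIT, L1-HIT, L1-HIT, L1-HIT, L1-HIT, L1-HIT, L1-HIT, L1-HIT, MISS, MISS, VC-HIT, MISS, MISS, VC-HIT]

0: 0x7c (blk 31, set 3) → MISS  vc=[]
1: 0x7e (blk 31, set 3) → L1-HIT  vc=[]
2: 0x7e (blk 31, set 3) → L1-HIT  vc=[]
3: 0x7d (blk 31, set 3) → L1-HIT  vc=[]
4: 0x7d (blk 31, set 3) → L1-HIT  vc=[]
5: 0x7c (blk 31, set 3) → L1-HIT  vc=[]
6: 0x7d (blk 31, set 3) → L1-HIT  vc=[]
7: 0x7e (blk 31, set 3) → L1-HIT  vc=[]
8: 0x7d (blk 31, set 3) → L1-HIT  vc=[]
9: 0x1d (blk 7, set 3) → MISS  vc=[31]
10: 0x2c (blk 11, set 3) → MISS  vc=[31, 7]
11: 0x1f (blk 7, set 3) → VC-HIT  vc=[31, 11]
12: 0x1b (blk 6, set 2) → MISS  vc=[31, 11]
13: 0x2a (blk 10, set 2) → MISS  vc=[31, 11, 6]
14: 0x1b (blk 6, set 2) → VC-HIT  vc=[31, 11, 10]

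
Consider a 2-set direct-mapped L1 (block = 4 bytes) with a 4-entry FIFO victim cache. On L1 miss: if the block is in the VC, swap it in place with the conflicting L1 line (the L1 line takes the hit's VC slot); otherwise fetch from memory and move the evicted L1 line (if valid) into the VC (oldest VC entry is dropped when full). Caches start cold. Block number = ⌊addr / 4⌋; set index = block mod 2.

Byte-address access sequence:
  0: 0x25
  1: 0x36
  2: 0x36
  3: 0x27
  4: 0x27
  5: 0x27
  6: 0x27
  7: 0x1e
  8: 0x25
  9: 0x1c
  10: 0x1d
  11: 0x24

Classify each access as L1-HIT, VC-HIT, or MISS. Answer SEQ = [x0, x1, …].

0: 0x25 (blk 9, set 1) → MISS  vc=[]
1: 0x36 (blk 13, set 1) → MISS  vc=[9]
2: 0x36 (blk 13, set 1) → L1-HIT  vc=[9]
3: 0x27 (blk 9, set 1) → VC-HIT  vc=[13]
4: 0x27 (blk 9, set 1) → L1-HIT  vc=[13]
5: 0x27 (blk 9, set 1) → L1-HIT  vc=[13]
6: 0x27 (blk 9, set 1) → L1-HIT  vc=[13]
7: 0x1e (blk 7, set 1) → MISS  vc=[13, 9]
8: 0x25 (blk 9, set 1) → VC-HIT  vc=[13, 7]
9: 0x1c (blk 7, set 1) → VC-HIT  vc=[13, 9]
10: 0x1d (blk 7, set 1) → L1-HIT  vc=[13, 9]
11: 0x24 (blk 9, set 1) → VC-HIT  vc=[13, 7]

SEQ = [MISS, MISS, L1-HIT, VC-HIT, L1-HIT, L1-HIT, L1-HIT, MISS, VC-HIT, VC-HIT, L1-HIT, VC-HIT]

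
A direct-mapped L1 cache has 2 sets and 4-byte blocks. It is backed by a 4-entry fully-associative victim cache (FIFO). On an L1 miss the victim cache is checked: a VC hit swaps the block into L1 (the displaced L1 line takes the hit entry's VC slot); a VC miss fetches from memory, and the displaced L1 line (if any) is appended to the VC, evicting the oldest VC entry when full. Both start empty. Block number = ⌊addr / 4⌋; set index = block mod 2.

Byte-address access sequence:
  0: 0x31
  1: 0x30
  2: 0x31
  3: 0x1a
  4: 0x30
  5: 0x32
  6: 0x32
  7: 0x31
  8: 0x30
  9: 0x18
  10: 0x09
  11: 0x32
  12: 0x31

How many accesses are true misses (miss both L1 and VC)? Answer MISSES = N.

MISSES = 3

  [0] addr=0x31 blk=12 s=0: MISS | VC []
  [1] addr=0x30 blk=12 s=0: L1-HIT | VC []
  [2] addr=0x31 blk=12 s=0: L1-HIT | VC []
  [3] addr=0x1a blk=6 s=0: MISS | VC [12]
  [4] addr=0x30 blk=12 s=0: VC-HIT | VC [6]
  [5] addr=0x32 blk=12 s=0: L1-HIT | VC [6]
  [6] addr=0x32 blk=12 s=0: L1-HIT | VC [6]
  [7] addr=0x31 blk=12 s=0: L1-HIT | VC [6]
  [8] addr=0x30 blk=12 s=0: L1-HIT | VC [6]
  [9] addr=0x18 blk=6 s=0: VC-HIT | VC [12]
  [10] addr=0x9 blk=2 s=0: MISS | VC [12, 6]
  [11] addr=0x32 blk=12 s=0: VC-HIT | VC [2, 6]
  [12] addr=0x31 blk=12 s=0: L1-HIT | VC [2, 6]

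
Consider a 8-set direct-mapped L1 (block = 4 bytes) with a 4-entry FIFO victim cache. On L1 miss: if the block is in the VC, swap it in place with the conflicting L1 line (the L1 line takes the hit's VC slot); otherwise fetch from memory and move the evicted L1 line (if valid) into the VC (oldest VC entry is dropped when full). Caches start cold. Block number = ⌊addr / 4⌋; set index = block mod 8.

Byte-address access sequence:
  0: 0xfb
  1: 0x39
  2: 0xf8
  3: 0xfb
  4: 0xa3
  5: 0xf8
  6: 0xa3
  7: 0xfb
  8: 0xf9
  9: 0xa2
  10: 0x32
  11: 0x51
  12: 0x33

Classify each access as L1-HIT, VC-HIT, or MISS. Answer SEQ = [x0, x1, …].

#0 0xfb→b62/s6 MISS; vc=[]
#1 0x39→b14/s6 MISS; vc=[62]
#2 0xf8→b62/s6 VC-HIT; vc=[14]
#3 0xfb→b62/s6 L1-HIT; vc=[14]
#4 0xa3→b40/s0 MISS; vc=[14]
#5 0xf8→b62/s6 L1-HIT; vc=[14]
#6 0xa3→b40/s0 L1-HIT; vc=[14]
#7 0xfb→b62/s6 L1-HIT; vc=[14]
#8 0xf9→b62/s6 L1-HIT; vc=[14]
#9 0xa2→b40/s0 L1-HIT; vc=[14]
#10 0x32→b12/s4 MISS; vc=[14]
#11 0x51→b20/s4 MISS; vc=[14,12]
#12 0x33→b12/s4 VC-HIT; vc=[14,20]

SEQ = [MISS, MISS, VC-HIT, L1-HIT, MISS, L1-HIT, L1-HIT, L1-HIT, L1-HIT, L1-HIT, MISS, MISS, VC-HIT]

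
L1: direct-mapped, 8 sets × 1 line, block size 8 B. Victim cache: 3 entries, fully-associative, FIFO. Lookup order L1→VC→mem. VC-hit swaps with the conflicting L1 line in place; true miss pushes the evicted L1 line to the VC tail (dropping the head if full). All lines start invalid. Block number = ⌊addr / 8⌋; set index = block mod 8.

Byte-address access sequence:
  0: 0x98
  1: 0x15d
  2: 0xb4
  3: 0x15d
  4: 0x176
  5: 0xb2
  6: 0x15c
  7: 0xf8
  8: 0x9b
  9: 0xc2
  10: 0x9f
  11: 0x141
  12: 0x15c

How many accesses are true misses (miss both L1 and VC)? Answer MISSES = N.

0: 0x98 (blk 19, set 3) → MISS  vc=[]
1: 0x15d (blk 43, set 3) → MISS  vc=[19]
2: 0xb4 (blk 22, set 6) → MISS  vc=[19]
3: 0x15d (blk 43, set 3) → L1-HIT  vc=[19]
4: 0x176 (blk 46, set 6) → MISS  vc=[19, 22]
5: 0xb2 (blk 22, set 6) → VC-HIT  vc=[19, 46]
6: 0x15c (blk 43, set 3) → L1-HIT  vc=[19, 46]
7: 0xf8 (blk 31, set 7) → MISS  vc=[19, 46]
8: 0x9b (blk 19, set 3) → VC-HIT  vc=[43, 46]
9: 0xc2 (blk 24, set 0) → MISS  vc=[43, 46]
10: 0x9f (blk 19, set 3) → L1-HIT  vc=[43, 46]
11: 0x141 (blk 40, set 0) → MISS  vc=[43, 46, 24]
12: 0x15c (blk 43, set 3) → VC-HIT  vc=[19, 46, 24]

MISSES = 7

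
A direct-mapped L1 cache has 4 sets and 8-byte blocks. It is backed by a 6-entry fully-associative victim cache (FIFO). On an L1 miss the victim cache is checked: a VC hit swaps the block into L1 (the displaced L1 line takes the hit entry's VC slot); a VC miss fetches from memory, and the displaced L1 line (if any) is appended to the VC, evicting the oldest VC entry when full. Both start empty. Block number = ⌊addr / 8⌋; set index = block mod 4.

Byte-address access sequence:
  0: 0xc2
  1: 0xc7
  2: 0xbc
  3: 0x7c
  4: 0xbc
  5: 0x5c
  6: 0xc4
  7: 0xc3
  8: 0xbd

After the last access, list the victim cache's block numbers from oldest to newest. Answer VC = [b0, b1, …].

#0 0xc2→b24/s0 MISS; vc=[]
#1 0xc7→b24/s0 L1-HIT; vc=[]
#2 0xbc→b23/s3 MISS; vc=[]
#3 0x7c→b15/s3 MISS; vc=[23]
#4 0xbc→b23/s3 VC-HIT; vc=[15]
#5 0x5c→b11/s3 MISS; vc=[15,23]
#6 0xc4→b24/s0 L1-HIT; vc=[15,23]
#7 0xc3→b24/s0 L1-HIT; vc=[15,23]
#8 0xbd→b23/s3 VC-HIT; vc=[15,11]

VC = [15, 11]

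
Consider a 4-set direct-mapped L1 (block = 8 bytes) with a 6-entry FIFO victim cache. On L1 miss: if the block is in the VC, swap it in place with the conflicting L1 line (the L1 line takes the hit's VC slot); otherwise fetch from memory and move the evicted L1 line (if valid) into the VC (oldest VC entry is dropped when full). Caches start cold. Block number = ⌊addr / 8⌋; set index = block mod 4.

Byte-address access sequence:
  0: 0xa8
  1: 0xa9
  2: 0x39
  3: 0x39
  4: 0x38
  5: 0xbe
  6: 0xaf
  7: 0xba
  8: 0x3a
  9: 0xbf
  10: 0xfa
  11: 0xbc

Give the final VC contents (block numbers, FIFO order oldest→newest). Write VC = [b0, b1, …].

0: 0xa8 (blk 21, set 1) → MISS  vc=[]
1: 0xa9 (blk 21, set 1) → L1-HIT  vc=[]
2: 0x39 (blk 7, set 3) → MISS  vc=[]
3: 0x39 (blk 7, set 3) → L1-HIT  vc=[]
4: 0x38 (blk 7, set 3) → L1-HIT  vc=[]
5: 0xbe (blk 23, set 3) → MISS  vc=[7]
6: 0xaf (blk 21, set 1) → L1-HIT  vc=[7]
7: 0xba (blk 23, set 3) → L1-HIT  vc=[7]
8: 0x3a (blk 7, set 3) → VC-HIT  vc=[23]
9: 0xbf (blk 23, set 3) → VC-HIT  vc=[7]
10: 0xfa (blk 31, set 3) → MISS  vc=[7, 23]
11: 0xbc (blk 23, set 3) → VC-HIT  vc=[7, 31]

VC = [7, 31]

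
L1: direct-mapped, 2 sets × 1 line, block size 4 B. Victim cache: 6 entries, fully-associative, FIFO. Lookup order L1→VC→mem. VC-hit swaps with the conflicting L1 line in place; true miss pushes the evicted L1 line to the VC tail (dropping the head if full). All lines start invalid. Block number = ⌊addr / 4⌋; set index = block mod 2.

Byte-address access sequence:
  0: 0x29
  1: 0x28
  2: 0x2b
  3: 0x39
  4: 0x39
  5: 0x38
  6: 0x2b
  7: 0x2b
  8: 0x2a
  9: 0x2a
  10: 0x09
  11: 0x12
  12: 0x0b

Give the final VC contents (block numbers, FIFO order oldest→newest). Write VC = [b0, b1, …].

0: 0x29 (blk 10, set 0) → MISS  vc=[]
1: 0x28 (blk 10, set 0) → L1-HIT  vc=[]
2: 0x2b (blk 10, set 0) → L1-HIT  vc=[]
3: 0x39 (blk 14, set 0) → MISS  vc=[10]
4: 0x39 (blk 14, set 0) → L1-HIT  vc=[10]
5: 0x38 (blk 14, set 0) → L1-HIT  vc=[10]
6: 0x2b (blk 10, set 0) → VC-HIT  vc=[14]
7: 0x2b (blk 10, set 0) → L1-HIT  vc=[14]
8: 0x2a (blk 10, set 0) → L1-HIT  vc=[14]
9: 0x2a (blk 10, set 0) → L1-HIT  vc=[14]
10: 0x9 (blk 2, set 0) → MISS  vc=[14, 10]
11: 0x12 (blk 4, set 0) → MISS  vc=[14, 10, 2]
12: 0xb (blk 2, set 0) → VC-HIT  vc=[14, 10, 4]

VC = [14, 10, 4]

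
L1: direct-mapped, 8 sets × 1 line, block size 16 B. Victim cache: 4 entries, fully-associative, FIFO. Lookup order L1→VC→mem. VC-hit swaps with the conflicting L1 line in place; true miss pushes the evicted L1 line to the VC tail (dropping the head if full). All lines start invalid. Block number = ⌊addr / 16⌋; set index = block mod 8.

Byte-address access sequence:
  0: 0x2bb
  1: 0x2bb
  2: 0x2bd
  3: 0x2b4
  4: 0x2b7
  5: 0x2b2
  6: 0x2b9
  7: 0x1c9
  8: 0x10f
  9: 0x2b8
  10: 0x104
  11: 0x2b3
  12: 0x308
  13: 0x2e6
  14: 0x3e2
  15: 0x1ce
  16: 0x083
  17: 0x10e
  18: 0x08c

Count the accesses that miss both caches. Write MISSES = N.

MISSES = 7

0: 0x2bb (blk 43, set 3) → MISS  vc=[]
1: 0x2bb (blk 43, set 3) → L1-HIT  vc=[]
2: 0x2bd (blk 43, set 3) → L1-HIT  vc=[]
3: 0x2b4 (blk 43, set 3) → L1-HIT  vc=[]
4: 0x2b7 (blk 43, set 3) → L1-HIT  vc=[]
5: 0x2b2 (blk 43, set 3) → L1-HIT  vc=[]
6: 0x2b9 (blk 43, set 3) → L1-HIT  vc=[]
7: 0x1c9 (blk 28, set 4) → MISS  vc=[]
8: 0x10f (blk 16, set 0) → MISS  vc=[]
9: 0x2b8 (blk 43, set 3) → L1-HIT  vc=[]
10: 0x104 (blk 16, set 0) → L1-HIT  vc=[]
11: 0x2b3 (blk 43, set 3) → L1-HIT  vc=[]
12: 0x308 (blk 48, set 0) → MISS  vc=[16]
13: 0x2e6 (blk 46, set 6) → MISS  vc=[16]
14: 0x3e2 (blk 62, set 6) → MISS  vc=[16, 46]
15: 0x1ce (blk 28, set 4) → L1-HIT  vc=[16, 46]
16: 0x83 (blk 8, set 0) → MISS  vc=[16, 46, 48]
17: 0x10e (blk 16, set 0) → VC-HIT  vc=[8, 46, 48]
18: 0x8c (blk 8, set 0) → VC-HIT  vc=[16, 46, 48]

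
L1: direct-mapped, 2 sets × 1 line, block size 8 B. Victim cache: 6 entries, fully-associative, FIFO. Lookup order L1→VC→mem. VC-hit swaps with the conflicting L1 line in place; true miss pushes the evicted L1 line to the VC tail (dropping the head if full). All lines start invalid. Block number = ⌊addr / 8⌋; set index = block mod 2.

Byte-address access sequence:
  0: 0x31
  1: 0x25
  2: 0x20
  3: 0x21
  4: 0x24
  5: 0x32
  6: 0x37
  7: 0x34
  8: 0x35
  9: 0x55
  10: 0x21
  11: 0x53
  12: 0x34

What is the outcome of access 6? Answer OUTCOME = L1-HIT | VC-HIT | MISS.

OUTCOME = L1-HIT

  [0] addr=0x31 blk=6 s=0: MISS | VC []
  [1] addr=0x25 blk=4 s=0: MISS | VC [6]
  [2] addr=0x20 blk=4 s=0: L1-HIT | VC [6]
  [3] addr=0x21 blk=4 s=0: L1-HIT | VC [6]
  [4] addr=0x24 blk=4 s=0: L1-HIT | VC [6]
  [5] addr=0x32 blk=6 s=0: VC-HIT | VC [4]
  [6] addr=0x37 blk=6 s=0: L1-HIT | VC [4]
  [7] addr=0x34 blk=6 s=0: L1-HIT | VC [4]
  [8] addr=0x35 blk=6 s=0: L1-HIT | VC [4]
  [9] addr=0x55 blk=10 s=0: MISS | VC [4, 6]
  [10] addr=0x21 blk=4 s=0: VC-HIT | VC [10, 6]
  [11] addr=0x53 blk=10 s=0: VC-HIT | VC [4, 6]
  [12] addr=0x34 blk=6 s=0: VC-HIT | VC [4, 10]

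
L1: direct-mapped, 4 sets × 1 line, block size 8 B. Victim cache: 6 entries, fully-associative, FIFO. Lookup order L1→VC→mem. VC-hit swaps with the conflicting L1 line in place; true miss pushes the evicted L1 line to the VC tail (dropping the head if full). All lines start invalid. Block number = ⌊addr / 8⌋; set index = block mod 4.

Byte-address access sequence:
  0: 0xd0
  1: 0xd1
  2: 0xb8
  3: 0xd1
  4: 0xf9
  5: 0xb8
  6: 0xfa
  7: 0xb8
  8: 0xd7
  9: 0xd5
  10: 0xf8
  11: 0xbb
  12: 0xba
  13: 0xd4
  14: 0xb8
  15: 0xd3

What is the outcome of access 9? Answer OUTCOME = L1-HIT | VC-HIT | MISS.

OUTCOME = L1-HIT

#0 0xd0→b26/s2 MISS; vc=[]
#1 0xd1→b26/s2 L1-HIT; vc=[]
#2 0xb8→b23/s3 MISS; vc=[]
#3 0xd1→b26/s2 L1-HIT; vc=[]
#4 0xf9→b31/s3 MISS; vc=[23]
#5 0xb8→b23/s3 VC-HIT; vc=[31]
#6 0xfa→b31/s3 VC-HIT; vc=[23]
#7 0xb8→b23/s3 VC-HIT; vc=[31]
#8 0xd7→b26/s2 L1-HIT; vc=[31]
#9 0xd5→b26/s2 L1-HIT; vc=[31]
#10 0xf8→b31/s3 VC-HIT; vc=[23]
#11 0xbb→b23/s3 VC-HIT; vc=[31]
#12 0xba→b23/s3 L1-HIT; vc=[31]
#13 0xd4→b26/s2 L1-HIT; vc=[31]
#14 0xb8→b23/s3 L1-HIT; vc=[31]
#15 0xd3→b26/s2 L1-HIT; vc=[31]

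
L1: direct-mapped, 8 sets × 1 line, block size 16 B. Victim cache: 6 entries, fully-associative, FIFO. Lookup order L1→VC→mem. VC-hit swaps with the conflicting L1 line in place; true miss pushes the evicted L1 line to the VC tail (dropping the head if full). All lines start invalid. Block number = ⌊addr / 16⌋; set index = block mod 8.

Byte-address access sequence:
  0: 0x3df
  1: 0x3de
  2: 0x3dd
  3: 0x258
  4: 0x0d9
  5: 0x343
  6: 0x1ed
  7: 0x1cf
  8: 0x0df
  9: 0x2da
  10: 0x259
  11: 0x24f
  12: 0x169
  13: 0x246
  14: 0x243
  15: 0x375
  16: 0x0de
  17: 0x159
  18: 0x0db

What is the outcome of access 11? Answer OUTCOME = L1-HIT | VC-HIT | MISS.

  [0] addr=0x3df blk=61 s=5: MISS | VC []
  [1] addr=0x3de blk=61 s=5: L1-HIT | VC []
  [2] addr=0x3dd blk=61 s=5: L1-HIT | VC []
  [3] addr=0x258 blk=37 s=5: MISS | VC [61]
  [4] addr=0xd9 blk=13 s=5: MISS | VC [61, 37]
  [5] addr=0x343 blk=52 s=4: MISS | VC [61, 37]
  [6] addr=0x1ed blk=30 s=6: MISS | VC [61, 37]
  [7] addr=0x1cf blk=28 s=4: MISS | VC [61, 37, 52]
  [8] addr=0xdf blk=13 s=5: L1-HIT | VC [61, 37, 52]
  [9] addr=0x2da blk=45 s=5: MISS | VC [61, 37, 52, 13]
  [10] addr=0x259 blk=37 s=5: VC-HIT | VC [61, 45, 52, 13]
  [11] addr=0x24f blk=36 s=4: MISS | VC [61, 45, 52, 13, 28]
  [12] addr=0x169 blk=22 s=6: MISS | VC [61, 45, 52, 13, 28, 30]
  [13] addr=0x246 blk=36 s=4: L1-HIT | VC [61, 45, 52, 13, 28, 30]
  [14] addr=0x243 blk=36 s=4: L1-HIT | VC [61, 45, 52, 13, 28, 30]
  [15] addr=0x375 blk=55 s=7: MISS | VC [61, 45, 52, 13, 28, 30]
  [16] addr=0xde blk=13 s=5: VC-HIT | VC [61, 45, 52, 37, 28, 30]
  [17] addr=0x159 blk=21 s=5: MISS | VC [45, 52, 37, 28, 30, 13]
  [18] addr=0xdb blk=13 s=5: VC-HIT | VC [45, 52, 37, 28, 30, 21]

OUTCOME = MISS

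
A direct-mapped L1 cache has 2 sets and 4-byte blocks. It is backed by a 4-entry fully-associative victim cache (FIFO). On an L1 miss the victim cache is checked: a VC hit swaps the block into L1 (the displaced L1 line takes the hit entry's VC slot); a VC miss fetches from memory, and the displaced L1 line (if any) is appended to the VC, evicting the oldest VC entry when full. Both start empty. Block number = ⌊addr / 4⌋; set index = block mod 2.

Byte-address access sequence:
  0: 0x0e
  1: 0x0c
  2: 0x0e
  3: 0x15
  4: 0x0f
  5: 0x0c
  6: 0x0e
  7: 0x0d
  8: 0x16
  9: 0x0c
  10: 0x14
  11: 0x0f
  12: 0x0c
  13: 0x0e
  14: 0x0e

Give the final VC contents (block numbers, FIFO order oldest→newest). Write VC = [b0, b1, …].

#0 0xe→b3/s1 MISS; vc=[]
#1 0xc→b3/s1 L1-HIT; vc=[]
#2 0xe→b3/s1 L1-HIT; vc=[]
#3 0x15→b5/s1 MISS; vc=[3]
#4 0xf→b3/s1 VC-HIT; vc=[5]
#5 0xc→b3/s1 L1-HIT; vc=[5]
#6 0xe→b3/s1 L1-HIT; vc=[5]
#7 0xd→b3/s1 L1-HIT; vc=[5]
#8 0x16→b5/s1 VC-HIT; vc=[3]
#9 0xc→b3/s1 VC-HIT; vc=[5]
#10 0x14→b5/s1 VC-HIT; vc=[3]
#11 0xf→b3/s1 VC-HIT; vc=[5]
#12 0xc→b3/s1 L1-HIT; vc=[5]
#13 0xe→b3/s1 L1-HIT; vc=[5]
#14 0xe→b3/s1 L1-HIT; vc=[5]

VC = [5]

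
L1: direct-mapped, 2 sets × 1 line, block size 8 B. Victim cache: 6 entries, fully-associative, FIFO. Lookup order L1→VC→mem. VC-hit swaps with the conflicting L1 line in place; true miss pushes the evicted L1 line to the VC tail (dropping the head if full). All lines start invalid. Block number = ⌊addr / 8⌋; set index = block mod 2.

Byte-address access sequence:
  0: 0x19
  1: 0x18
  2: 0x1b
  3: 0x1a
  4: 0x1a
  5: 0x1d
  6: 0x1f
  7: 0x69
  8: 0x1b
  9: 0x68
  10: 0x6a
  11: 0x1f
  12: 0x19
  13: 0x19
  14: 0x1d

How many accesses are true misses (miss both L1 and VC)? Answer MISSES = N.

  [0] addr=0x19 blk=3 s=1: MISS | VC []
  [1] addr=0x18 blk=3 s=1: L1-HIT | VC []
  [2] addr=0x1b blk=3 s=1: L1-HIT | VC []
  [3] addr=0x1a blk=3 s=1: L1-HIT | VC []
  [4] addr=0x1a blk=3 s=1: L1-HIT | VC []
  [5] addr=0x1d blk=3 s=1: L1-HIT | VC []
  [6] addr=0x1f blk=3 s=1: L1-HIT | VC []
  [7] addr=0x69 blk=13 s=1: MISS | VC [3]
  [8] addr=0x1b blk=3 s=1: VC-HIT | VC [13]
  [9] addr=0x68 blk=13 s=1: VC-HIT | VC [3]
  [10] addr=0x6a blk=13 s=1: L1-HIT | VC [3]
  [11] addr=0x1f blk=3 s=1: VC-HIT | VC [13]
  [12] addr=0x19 blk=3 s=1: L1-HIT | VC [13]
  [13] addr=0x19 blk=3 s=1: L1-HIT | VC [13]
  [14] addr=0x1d blk=3 s=1: L1-HIT | VC [13]

MISSES = 2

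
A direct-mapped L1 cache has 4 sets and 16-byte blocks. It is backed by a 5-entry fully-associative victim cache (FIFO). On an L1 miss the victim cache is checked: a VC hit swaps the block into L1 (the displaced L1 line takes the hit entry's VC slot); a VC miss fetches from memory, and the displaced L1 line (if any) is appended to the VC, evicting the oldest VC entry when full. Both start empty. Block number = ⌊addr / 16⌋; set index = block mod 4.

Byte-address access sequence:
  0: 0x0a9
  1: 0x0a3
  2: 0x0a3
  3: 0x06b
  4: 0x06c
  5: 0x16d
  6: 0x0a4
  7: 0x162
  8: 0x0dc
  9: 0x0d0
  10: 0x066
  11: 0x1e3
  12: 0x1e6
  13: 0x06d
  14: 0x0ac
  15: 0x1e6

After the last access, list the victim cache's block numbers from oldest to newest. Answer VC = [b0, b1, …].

0: 0xa9 (blk 10, set 2) → MISS  vc=[]
1: 0xa3 (blk 10, set 2) → L1-HIT  vc=[]
2: 0xa3 (blk 10, set 2) → L1-HIT  vc=[]
3: 0x6b (blk 6, set 2) → MISS  vc=[10]
4: 0x6c (blk 6, set 2) → L1-HIT  vc=[10]
5: 0x16d (blk 22, set 2) → MISS  vc=[10, 6]
6: 0xa4 (blk 10, set 2) → VC-HIT  vc=[22, 6]
7: 0x162 (blk 22, set 2) → VC-HIT  vc=[10, 6]
8: 0xdc (blk 13, set 1) → MISS  vc=[10, 6]
9: 0xd0 (blk 13, set 1) → L1-HIT  vc=[10, 6]
10: 0x66 (blk 6, set 2) → VC-HIT  vc=[10, 22]
11: 0x1e3 (blk 30, set 2) → MISS  vc=[10, 22, 6]
12: 0x1e6 (blk 30, set 2) → L1-HIT  vc=[10, 22, 6]
13: 0x6d (blk 6, set 2) → VC-HIT  vc=[10, 22, 30]
14: 0xac (blk 10, set 2) → VC-HIT  vc=[6, 22, 30]
15: 0x1e6 (blk 30, set 2) → VC-HIT  vc=[6, 22, 10]

VC = [6, 22, 10]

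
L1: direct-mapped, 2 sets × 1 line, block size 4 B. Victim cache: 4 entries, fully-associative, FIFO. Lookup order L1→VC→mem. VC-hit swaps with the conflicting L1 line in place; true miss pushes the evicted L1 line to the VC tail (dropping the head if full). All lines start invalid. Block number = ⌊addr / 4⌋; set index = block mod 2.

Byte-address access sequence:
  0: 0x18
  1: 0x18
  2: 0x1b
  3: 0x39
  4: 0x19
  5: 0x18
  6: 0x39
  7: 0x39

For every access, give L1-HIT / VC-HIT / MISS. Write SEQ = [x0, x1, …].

#0 0x18→b6/s0 MISS; vc=[]
#1 0x18→b6/s0 L1-HIT; vc=[]
#2 0x1b→b6/s0 L1-HIT; vc=[]
#3 0x39→b14/s0 MISS; vc=[6]
#4 0x19→b6/s0 VC-HIT; vc=[14]
#5 0x18→b6/s0 L1-HIT; vc=[14]
#6 0x39→b14/s0 VC-HIT; vc=[6]
#7 0x39→b14/s0 L1-HIT; vc=[6]

SEQ = [MISS, L1-HIT, L1-HIT, MISS, VC-HIT, L1-HIT, VC-HIT, L1-HIT]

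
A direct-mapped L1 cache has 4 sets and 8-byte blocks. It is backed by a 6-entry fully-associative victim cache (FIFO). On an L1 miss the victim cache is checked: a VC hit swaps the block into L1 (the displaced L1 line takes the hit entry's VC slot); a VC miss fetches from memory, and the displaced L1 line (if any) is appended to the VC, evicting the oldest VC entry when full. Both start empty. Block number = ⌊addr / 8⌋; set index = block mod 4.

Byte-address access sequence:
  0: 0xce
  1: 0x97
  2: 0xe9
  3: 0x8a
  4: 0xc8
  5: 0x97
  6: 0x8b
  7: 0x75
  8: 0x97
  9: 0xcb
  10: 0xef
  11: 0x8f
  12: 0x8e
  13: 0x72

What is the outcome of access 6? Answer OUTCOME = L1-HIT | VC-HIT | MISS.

  [0] addr=0xce blk=25 s=1: MISS | VC []
  [1] addr=0x97 blk=18 s=2: MISS | VC []
  [2] addr=0xe9 blk=29 s=1: MISS | VC [25]
  [3] addr=0x8a blk=17 s=1: MISS | VC [25, 29]
  [4] addr=0xc8 blk=25 s=1: VC-HIT | VC [17, 29]
  [5] addr=0x97 blk=18 s=2: L1-HIT | VC [17, 29]
  [6] addr=0x8b blk=17 s=1: VC-HIT | VC [25, 29]
  [7] addr=0x75 blk=14 s=2: MISS | VC [25, 29, 18]
  [8] addr=0x97 blk=18 s=2: VC-HIT | VC [25, 29, 14]
  [9] addr=0xcb blk=25 s=1: VC-HIT | VC [17, 29, 14]
  [10] addr=0xef blk=29 s=1: VC-HIT | VC [17, 25, 14]
  [11] addr=0x8f blk=17 s=1: VC-HIT | VC [29, 25, 14]
  [12] addr=0x8e blk=17 s=1: L1-HIT | VC [29, 25, 14]
  [13] addr=0x72 blk=14 s=2: VC-HIT | VC [29, 25, 18]

OUTCOME = VC-HIT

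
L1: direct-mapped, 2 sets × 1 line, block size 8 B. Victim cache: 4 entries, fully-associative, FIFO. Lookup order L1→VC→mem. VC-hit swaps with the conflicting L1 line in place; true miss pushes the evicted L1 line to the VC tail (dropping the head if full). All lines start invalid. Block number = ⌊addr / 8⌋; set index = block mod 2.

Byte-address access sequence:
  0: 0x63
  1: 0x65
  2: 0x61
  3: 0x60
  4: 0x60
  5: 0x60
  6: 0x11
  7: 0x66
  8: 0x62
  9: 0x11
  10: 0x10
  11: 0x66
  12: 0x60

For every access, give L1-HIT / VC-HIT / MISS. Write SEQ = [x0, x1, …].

#0 0x63→b12/s0 MISS; vc=[]
#1 0x65→b12/s0 L1-HIT; vc=[]
#2 0x61→b12/s0 L1-HIT; vc=[]
#3 0x60→b12/s0 L1-HIT; vc=[]
#4 0x60→b12/s0 L1-HIT; vc=[]
#5 0x60→b12/s0 L1-HIT; vc=[]
#6 0x11→b2/s0 MISS; vc=[12]
#7 0x66→b12/s0 VC-HIT; vc=[2]
#8 0x62→b12/s0 L1-HIT; vc=[2]
#9 0x11→b2/s0 VC-HIT; vc=[12]
#10 0x10→b2/s0 L1-HIT; vc=[12]
#11 0x66→b12/s0 VC-HIT; vc=[2]
#12 0x60→b12/s0 L1-HIT; vc=[2]

SEQ = [MISS, L1-HIT, L1-HIT, L1-HIT, L1-HIT, L1-HIT, MISS, VC-HIT, L1-HIT, VC-HIT, L1-HIT, VC-HIT, L1-HIT]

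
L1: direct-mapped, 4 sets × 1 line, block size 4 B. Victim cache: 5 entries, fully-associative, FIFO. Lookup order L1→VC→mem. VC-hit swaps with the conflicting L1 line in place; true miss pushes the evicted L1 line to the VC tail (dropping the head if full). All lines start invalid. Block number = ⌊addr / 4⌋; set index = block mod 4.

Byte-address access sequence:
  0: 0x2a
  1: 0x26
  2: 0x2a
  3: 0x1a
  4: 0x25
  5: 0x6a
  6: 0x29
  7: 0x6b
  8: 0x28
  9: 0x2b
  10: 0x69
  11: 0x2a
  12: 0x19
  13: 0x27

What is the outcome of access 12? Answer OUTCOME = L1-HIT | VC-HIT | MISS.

0: 0x2a (blk 10, set 2) → MISS  vc=[]
1: 0x26 (blk 9, set 1) → MISS  vc=[]
2: 0x2a (blk 10, set 2) → L1-HIT  vc=[]
3: 0x1a (blk 6, set 2) → MISS  vc=[10]
4: 0x25 (blk 9, set 1) → L1-HIT  vc=[10]
5: 0x6a (blk 26, set 2) → MISS  vc=[10, 6]
6: 0x29 (blk 10, set 2) → VC-HIT  vc=[26, 6]
7: 0x6b (blk 26, set 2) → VC-HIT  vc=[10, 6]
8: 0x28 (blk 10, set 2) → VC-HIT  vc=[26, 6]
9: 0x2b (blk 10, set 2) → L1-HIT  vc=[26, 6]
10: 0x69 (blk 26, set 2) → VC-HIT  vc=[10, 6]
11: 0x2a (blk 10, set 2) → VC-HIT  vc=[26, 6]
12: 0x19 (blk 6, set 2) → VC-HIT  vc=[26, 10]
13: 0x27 (blk 9, set 1) → L1-HIT  vc=[26, 10]

OUTCOME = VC-HIT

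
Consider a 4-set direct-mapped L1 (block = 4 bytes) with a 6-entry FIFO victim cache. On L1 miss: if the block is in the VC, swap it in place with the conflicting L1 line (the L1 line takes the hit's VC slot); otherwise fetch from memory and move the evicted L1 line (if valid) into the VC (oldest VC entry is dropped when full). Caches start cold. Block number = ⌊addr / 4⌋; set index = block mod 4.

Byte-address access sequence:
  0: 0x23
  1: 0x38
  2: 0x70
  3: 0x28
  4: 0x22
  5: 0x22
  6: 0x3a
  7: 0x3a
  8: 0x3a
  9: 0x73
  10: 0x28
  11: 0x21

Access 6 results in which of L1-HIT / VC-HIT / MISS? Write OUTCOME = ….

0: 0x23 (blk 8, set 0) → MISS  vc=[]
1: 0x38 (blk 14, set 2) → MISS  vc=[]
2: 0x70 (blk 28, set 0) → MISS  vc=[8]
3: 0x28 (blk 10, set 2) → MISS  vc=[8, 14]
4: 0x22 (blk 8, set 0) → VC-HIT  vc=[28, 14]
5: 0x22 (blk 8, set 0) → L1-HIT  vc=[28, 14]
6: 0x3a (blk 14, set 2) → VC-HIT  vc=[28, 10]
7: 0x3a (blk 14, set 2) → L1-HIT  vc=[28, 10]
8: 0x3a (blk 14, set 2) → L1-HIT  vc=[28, 10]
9: 0x73 (blk 28, set 0) → VC-HIT  vc=[8, 10]
10: 0x28 (blk 10, set 2) → VC-HIT  vc=[8, 14]
11: 0x21 (blk 8, set 0) → VC-HIT  vc=[28, 14]

OUTCOME = VC-HIT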